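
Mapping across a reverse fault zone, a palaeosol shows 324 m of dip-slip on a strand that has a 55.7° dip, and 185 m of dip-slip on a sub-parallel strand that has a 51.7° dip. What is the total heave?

297 m

heave_A = 324 × cos(55.7°) = 182.6 m
heave_B = 185 × cos(51.7°) = 114.7 m
total = 182.6 + 114.7 = 297 m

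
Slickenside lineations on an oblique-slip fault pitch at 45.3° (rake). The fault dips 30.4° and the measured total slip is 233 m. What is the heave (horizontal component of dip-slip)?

dip-slip = net slip × sin(rake) = 233 m × sin(45.3°) = 165.6 m
heave = dip-slip × cos(dip) = 165.6 × cos(30.4°) = 143 m

143 m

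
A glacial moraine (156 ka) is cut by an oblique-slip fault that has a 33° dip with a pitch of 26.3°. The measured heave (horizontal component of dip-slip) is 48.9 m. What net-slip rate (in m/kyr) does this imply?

0.844 m/kyr

dip-slip = heave / cos(dip) = 48.9 / cos(33°) = 58.31 m
net slip = dip-slip / sin(rake) = 58.31 / sin(26.3°) = 131.6 m
rate = 131.6 m / 156 ka = 0.000844 m/yr = 0.844 m/kyr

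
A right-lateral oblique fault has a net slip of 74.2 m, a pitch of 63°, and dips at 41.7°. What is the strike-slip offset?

strike-slip = net slip × cos(rake) = 74.2 m × cos(63°) = 33.7 m

33.7 m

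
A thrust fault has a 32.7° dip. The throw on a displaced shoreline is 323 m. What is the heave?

heave = throw / tan(dip) = 323 / tan(32.7°) = 503 m

503 m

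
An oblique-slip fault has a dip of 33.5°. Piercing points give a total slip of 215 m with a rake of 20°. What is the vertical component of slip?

40.6 m

dip-slip = net slip × sin(rake) = 215 m × sin(20°) = 73.53 m
throw = dip-slip × sin(dip) = 73.53 × sin(33.5°) = 40.6 m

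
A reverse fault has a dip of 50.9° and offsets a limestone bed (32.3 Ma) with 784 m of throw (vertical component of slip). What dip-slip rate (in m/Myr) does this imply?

dip-slip = throw / sin(dip) = 784 m / sin(50.9°) = 1010 m
rate = 1010 m / 32.3 Ma = 0.0000313 m/yr = 31.3 m/Myr

31.3 m/Myr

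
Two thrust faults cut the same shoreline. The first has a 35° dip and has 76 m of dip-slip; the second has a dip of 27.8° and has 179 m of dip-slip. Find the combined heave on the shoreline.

heave_A = 76 × cos(35°) = 62.26 m
heave_B = 179 × cos(27.8°) = 158.3 m
total = 62.26 + 158.3 = 221 m

221 m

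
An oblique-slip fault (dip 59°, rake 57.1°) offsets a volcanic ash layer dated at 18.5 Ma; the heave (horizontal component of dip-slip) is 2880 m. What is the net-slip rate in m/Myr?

360 m/Myr

dip-slip = heave / cos(dip) = 2880 / cos(59°) = 5592 m
net slip = dip-slip / sin(rake) = 5592 / sin(57.1°) = 6660 m
rate = 6660 m / 18.5 Ma = 0.000360 m/yr = 360 m/Myr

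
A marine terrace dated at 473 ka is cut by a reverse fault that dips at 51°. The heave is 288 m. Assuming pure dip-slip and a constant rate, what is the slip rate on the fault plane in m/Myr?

968 m/Myr

dip-slip = heave / cos(dip) = 288 m / cos(51°) = 457.6 m
rate = 457.6 m / 473 ka = 0.000968 m/yr = 968 m/Myr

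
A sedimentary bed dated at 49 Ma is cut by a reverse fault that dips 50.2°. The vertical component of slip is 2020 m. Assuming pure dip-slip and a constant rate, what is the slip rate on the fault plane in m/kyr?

0.0537 m/kyr

dip-slip = throw / sin(dip) = 2020 m / sin(50.2°) = 2629 m
rate = 2629 m / 49 Ma = 0.0000537 m/yr = 0.0537 m/kyr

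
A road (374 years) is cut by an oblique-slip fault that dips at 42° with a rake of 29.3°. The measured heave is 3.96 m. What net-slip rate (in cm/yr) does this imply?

dip-slip = heave / cos(dip) = 3.96 / cos(42°) = 5.329 m
net slip = dip-slip / sin(rake) = 5.329 / sin(29.3°) = 10.89 m
rate = 10.89 m / 374 years = 0.0291 m/yr = 2.91 cm/yr

2.91 cm/yr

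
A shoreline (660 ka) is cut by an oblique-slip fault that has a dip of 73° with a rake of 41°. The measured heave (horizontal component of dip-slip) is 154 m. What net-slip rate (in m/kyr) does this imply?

1.22 m/kyr

dip-slip = heave / cos(dip) = 154 / cos(73°) = 526.7 m
net slip = dip-slip / sin(rake) = 526.7 / sin(41°) = 802.9 m
rate = 802.9 m / 660 ka = 0.00122 m/yr = 1.22 m/kyr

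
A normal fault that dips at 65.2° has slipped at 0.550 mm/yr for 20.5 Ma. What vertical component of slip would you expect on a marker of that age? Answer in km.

10.2 km

dip-slip = rate × time = 0.550 mm/yr × 20.5 Ma = 11280 m
throw = dip-slip × sin(dip) = 11280 × sin(65.2°) = 10200 m = 10.2 km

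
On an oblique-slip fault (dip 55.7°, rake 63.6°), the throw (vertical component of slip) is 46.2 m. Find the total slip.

62.4 m

dip-slip = throw / sin(dip) = 46.2 / sin(55.7°) = 55.93 m
net slip = dip-slip / sin(rake) = 55.93 / sin(63.6°) = 62.4 m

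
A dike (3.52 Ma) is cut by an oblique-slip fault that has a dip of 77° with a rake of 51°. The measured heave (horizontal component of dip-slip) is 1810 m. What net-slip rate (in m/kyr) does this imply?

2.94 m/kyr

dip-slip = heave / cos(dip) = 1810 / cos(77°) = 8046 m
net slip = dip-slip / sin(rake) = 8046 / sin(51°) = 10350 m
rate = 10350 m / 3.52 Ma = 0.00294 m/yr = 2.94 m/kyr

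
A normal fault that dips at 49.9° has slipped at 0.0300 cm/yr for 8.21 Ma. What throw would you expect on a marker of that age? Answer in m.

1880 m

dip-slip = rate × time = 0.0300 cm/yr × 8.21 Ma = 2463 m
throw = dip-slip × sin(dip) = 2463 × sin(49.9°) = 1880 m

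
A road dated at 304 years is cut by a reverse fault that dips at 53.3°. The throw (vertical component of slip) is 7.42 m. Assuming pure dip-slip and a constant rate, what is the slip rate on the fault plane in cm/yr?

3.04 cm/yr

dip-slip = throw / sin(dip) = 7.42 m / sin(53.3°) = 9.254 m
rate = 9.254 m / 304 years = 0.0304 m/yr = 3.04 cm/yr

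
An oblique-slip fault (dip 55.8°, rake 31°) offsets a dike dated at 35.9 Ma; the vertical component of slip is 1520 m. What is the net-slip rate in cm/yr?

0.00994 cm/yr

dip-slip = throw / sin(dip) = 1520 / sin(55.8°) = 1838 m
net slip = dip-slip / sin(rake) = 1838 / sin(31°) = 3568 m
rate = 3568 m / 35.9 Ma = 0.0000994 m/yr = 0.00994 cm/yr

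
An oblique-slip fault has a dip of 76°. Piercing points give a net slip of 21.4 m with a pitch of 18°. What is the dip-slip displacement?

6.61 m

dip-slip = net slip × sin(rake) = 21.4 m × sin(18°) = 6.61 m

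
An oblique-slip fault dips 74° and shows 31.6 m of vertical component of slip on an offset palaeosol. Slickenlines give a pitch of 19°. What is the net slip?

101 m

dip-slip = throw / sin(dip) = 31.6 / sin(74°) = 32.87 m
net slip = dip-slip / sin(rake) = 32.87 / sin(19°) = 101 m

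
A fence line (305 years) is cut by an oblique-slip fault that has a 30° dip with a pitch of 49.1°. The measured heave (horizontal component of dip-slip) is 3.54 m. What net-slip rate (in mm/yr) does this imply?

17.7 mm/yr

dip-slip = heave / cos(dip) = 3.54 / cos(30°) = 4.088 m
net slip = dip-slip / sin(rake) = 4.088 / sin(49.1°) = 5.408 m
rate = 5.408 m / 305 years = 0.0177 m/yr = 17.7 mm/yr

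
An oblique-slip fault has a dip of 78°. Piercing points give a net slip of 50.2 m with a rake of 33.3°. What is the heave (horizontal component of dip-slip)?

5.73 m

dip-slip = net slip × sin(rake) = 50.2 m × sin(33.3°) = 27.56 m
heave = dip-slip × cos(dip) = 27.56 × cos(78°) = 5.73 m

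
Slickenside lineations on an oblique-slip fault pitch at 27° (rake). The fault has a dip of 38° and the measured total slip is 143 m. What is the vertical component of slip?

dip-slip = net slip × sin(rake) = 143 m × sin(27°) = 64.92 m
throw = dip-slip × sin(dip) = 64.92 × sin(38°) = 40 m

40 m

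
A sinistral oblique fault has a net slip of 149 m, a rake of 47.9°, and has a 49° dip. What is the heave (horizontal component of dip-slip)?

72.5 m

dip-slip = net slip × sin(rake) = 149 m × sin(47.9°) = 110.6 m
heave = dip-slip × cos(dip) = 110.6 × cos(49°) = 72.5 m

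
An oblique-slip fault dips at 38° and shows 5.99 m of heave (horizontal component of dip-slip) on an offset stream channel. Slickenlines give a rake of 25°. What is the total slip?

dip-slip = heave / cos(dip) = 5.99 / cos(38°) = 7.601 m
net slip = dip-slip / sin(rake) = 7.601 / sin(25°) = 18 m

18 m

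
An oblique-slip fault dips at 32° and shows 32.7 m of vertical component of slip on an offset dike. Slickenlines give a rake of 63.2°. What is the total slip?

dip-slip = throw / sin(dip) = 32.7 / sin(32°) = 61.71 m
net slip = dip-slip / sin(rake) = 61.71 / sin(63.2°) = 69.1 m

69.1 m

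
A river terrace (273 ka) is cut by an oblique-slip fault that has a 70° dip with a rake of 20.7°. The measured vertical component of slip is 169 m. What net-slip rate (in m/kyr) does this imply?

dip-slip = throw / sin(dip) = 169 / sin(70°) = 179.8 m
net slip = dip-slip / sin(rake) = 179.8 / sin(20.7°) = 508.8 m
rate = 508.8 m / 273 ka = 0.00186 m/yr = 1.86 m/kyr

1.86 m/kyr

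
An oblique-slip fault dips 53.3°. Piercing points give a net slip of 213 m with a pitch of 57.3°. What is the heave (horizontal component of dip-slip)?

dip-slip = net slip × sin(rake) = 213 m × sin(57.3°) = 179.2 m
heave = dip-slip × cos(dip) = 179.2 × cos(53.3°) = 107 m

107 m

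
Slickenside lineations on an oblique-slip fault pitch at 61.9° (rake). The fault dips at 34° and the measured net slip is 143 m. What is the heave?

dip-slip = net slip × sin(rake) = 143 m × sin(61.9°) = 126.1 m
heave = dip-slip × cos(dip) = 126.1 × cos(34°) = 105 m

105 m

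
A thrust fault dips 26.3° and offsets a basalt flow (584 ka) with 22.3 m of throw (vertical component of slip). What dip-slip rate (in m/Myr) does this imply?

dip-slip = throw / sin(dip) = 22.3 m / sin(26.3°) = 50.33 m
rate = 50.33 m / 584 ka = 0.0000862 m/yr = 86.2 m/Myr

86.2 m/Myr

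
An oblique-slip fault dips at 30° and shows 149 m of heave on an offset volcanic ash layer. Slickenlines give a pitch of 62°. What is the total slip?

195 m

dip-slip = heave / cos(dip) = 149 / cos(30°) = 172.1 m
net slip = dip-slip / sin(rake) = 172.1 / sin(62°) = 195 m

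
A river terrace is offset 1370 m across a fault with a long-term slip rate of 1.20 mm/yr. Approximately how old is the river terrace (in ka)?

1140 ka

age = offset / rate = 1370 m / (1.20 mm/yr) = 1.14e+06 yr = 1140 ka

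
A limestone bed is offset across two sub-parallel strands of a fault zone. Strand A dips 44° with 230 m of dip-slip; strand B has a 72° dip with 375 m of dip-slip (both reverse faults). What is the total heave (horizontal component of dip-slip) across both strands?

281 m

heave_A = 230 × cos(44°) = 165.4 m
heave_B = 375 × cos(72°) = 115.9 m
total = 165.4 + 115.9 = 281 m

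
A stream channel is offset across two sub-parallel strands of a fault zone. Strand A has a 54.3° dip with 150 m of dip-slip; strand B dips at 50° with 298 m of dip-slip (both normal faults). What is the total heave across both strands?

heave_A = 150 × cos(54.3°) = 87.53 m
heave_B = 298 × cos(50°) = 191.6 m
total = 87.53 + 191.6 = 279 m

279 m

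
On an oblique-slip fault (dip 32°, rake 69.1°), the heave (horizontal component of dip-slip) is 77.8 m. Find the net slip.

dip-slip = heave / cos(dip) = 77.8 / cos(32°) = 91.74 m
net slip = dip-slip / sin(rake) = 91.74 / sin(69.1°) = 98.2 m

98.2 m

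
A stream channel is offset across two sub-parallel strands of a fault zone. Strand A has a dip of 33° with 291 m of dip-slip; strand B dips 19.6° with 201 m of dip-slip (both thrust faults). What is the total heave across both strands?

433 m

heave_A = 291 × cos(33°) = 244.1 m
heave_B = 201 × cos(19.6°) = 189.4 m
total = 244.1 + 189.4 = 433 m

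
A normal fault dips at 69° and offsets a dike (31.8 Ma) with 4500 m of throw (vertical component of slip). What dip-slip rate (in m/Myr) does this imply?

dip-slip = throw / sin(dip) = 4500 m / sin(69°) = 4820 m
rate = 4820 m / 31.8 Ma = 0.000152 m/yr = 152 m/Myr

152 m/Myr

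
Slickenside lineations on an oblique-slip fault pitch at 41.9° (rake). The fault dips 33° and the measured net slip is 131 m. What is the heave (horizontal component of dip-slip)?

dip-slip = net slip × sin(rake) = 131 m × sin(41.9°) = 87.49 m
heave = dip-slip × cos(dip) = 87.49 × cos(33°) = 73.4 m

73.4 m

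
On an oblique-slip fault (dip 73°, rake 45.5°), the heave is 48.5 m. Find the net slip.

233 m

dip-slip = heave / cos(dip) = 48.5 / cos(73°) = 165.9 m
net slip = dip-slip / sin(rake) = 165.9 / sin(45.5°) = 233 m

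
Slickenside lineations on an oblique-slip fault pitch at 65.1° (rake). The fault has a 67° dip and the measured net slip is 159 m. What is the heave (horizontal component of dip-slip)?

dip-slip = net slip × sin(rake) = 159 m × sin(65.1°) = 144.2 m
heave = dip-slip × cos(dip) = 144.2 × cos(67°) = 56.4 m

56.4 m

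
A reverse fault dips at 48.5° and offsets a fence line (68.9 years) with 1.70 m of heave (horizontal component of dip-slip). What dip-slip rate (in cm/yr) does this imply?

3.72 cm/yr

dip-slip = heave / cos(dip) = 1.70 m / cos(48.5°) = 2.566 m
rate = 2.566 m / 68.9 years = 0.0372 m/yr = 3.72 cm/yr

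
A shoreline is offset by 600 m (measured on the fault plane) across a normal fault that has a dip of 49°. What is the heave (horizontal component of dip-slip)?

394 m

heave = dip-slip × cos(dip) = 600 m × cos(49°) = 394 m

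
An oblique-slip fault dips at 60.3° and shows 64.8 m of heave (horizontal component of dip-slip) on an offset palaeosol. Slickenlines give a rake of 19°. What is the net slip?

402 m

dip-slip = heave / cos(dip) = 64.8 / cos(60.3°) = 130.8 m
net slip = dip-slip / sin(rake) = 130.8 / sin(19°) = 402 m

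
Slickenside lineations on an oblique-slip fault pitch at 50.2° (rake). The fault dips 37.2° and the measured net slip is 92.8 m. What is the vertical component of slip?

dip-slip = net slip × sin(rake) = 92.8 m × sin(50.2°) = 71.30 m
throw = dip-slip × sin(dip) = 71.30 × sin(37.2°) = 43.1 m

43.1 m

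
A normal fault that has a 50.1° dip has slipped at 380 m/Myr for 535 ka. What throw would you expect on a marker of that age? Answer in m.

dip-slip = rate × time = 380 m/Myr × 535 ka = 203.3 m
throw = dip-slip × sin(dip) = 203.3 × sin(50.1°) = 156 m

156 m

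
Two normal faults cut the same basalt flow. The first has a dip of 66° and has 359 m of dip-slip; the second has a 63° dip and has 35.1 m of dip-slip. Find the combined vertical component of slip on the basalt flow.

throw_A = 359 × sin(66°) = 328 m
throw_B = 35.1 × sin(63°) = 31.27 m
total = 328 + 31.27 = 359 m

359 m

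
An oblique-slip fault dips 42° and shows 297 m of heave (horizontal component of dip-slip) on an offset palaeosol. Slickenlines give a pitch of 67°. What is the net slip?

434 m

dip-slip = heave / cos(dip) = 297 / cos(42°) = 399.7 m
net slip = dip-slip / sin(rake) = 399.7 / sin(67°) = 434 m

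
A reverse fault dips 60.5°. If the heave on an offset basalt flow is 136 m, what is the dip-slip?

dip-slip = heave / cos(dip) = 136 / cos(60.5°) = 276 m

276 m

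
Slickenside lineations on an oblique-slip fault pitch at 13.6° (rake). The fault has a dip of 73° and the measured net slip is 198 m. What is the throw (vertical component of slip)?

dip-slip = net slip × sin(rake) = 198 m × sin(13.6°) = 46.56 m
throw = dip-slip × sin(dip) = 46.56 × sin(73°) = 44.5 m

44.5 m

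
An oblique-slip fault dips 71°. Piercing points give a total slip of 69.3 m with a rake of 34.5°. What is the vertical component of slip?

37.1 m

dip-slip = net slip × sin(rake) = 69.3 m × sin(34.5°) = 39.25 m
throw = dip-slip × sin(dip) = 39.25 × sin(71°) = 37.1 m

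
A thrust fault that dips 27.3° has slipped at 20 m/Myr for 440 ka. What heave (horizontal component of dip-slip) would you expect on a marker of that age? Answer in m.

dip-slip = rate × time = 20 m/Myr × 440 ka = 8.800 m
heave = dip-slip × cos(dip) = 8.800 × cos(27.3°) = 7.82 m

7.82 m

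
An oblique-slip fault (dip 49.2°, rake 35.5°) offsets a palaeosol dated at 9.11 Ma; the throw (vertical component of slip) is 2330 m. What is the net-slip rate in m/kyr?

dip-slip = throw / sin(dip) = 2330 / sin(49.2°) = 3078 m
net slip = dip-slip / sin(rake) = 3078 / sin(35.5°) = 5300 m
rate = 5300 m / 9.11 Ma = 0.000582 m/yr = 0.582 m/kyr

0.582 m/kyr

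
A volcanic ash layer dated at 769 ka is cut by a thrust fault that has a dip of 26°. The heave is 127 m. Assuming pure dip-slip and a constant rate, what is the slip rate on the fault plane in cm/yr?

dip-slip = heave / cos(dip) = 127 m / cos(26°) = 141.3 m
rate = 141.3 m / 769 ka = 0.000184 m/yr = 0.0184 cm/yr

0.0184 cm/yr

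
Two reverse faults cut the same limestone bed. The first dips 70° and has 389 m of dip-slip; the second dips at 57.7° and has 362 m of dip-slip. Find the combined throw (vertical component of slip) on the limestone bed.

672 m

throw_A = 389 × sin(70°) = 365.5 m
throw_B = 362 × sin(57.7°) = 306 m
total = 365.5 + 306 = 672 m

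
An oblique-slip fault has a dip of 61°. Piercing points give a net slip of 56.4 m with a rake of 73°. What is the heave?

26.1 m

dip-slip = net slip × sin(rake) = 56.4 m × sin(73°) = 53.94 m
heave = dip-slip × cos(dip) = 53.94 × cos(61°) = 26.1 m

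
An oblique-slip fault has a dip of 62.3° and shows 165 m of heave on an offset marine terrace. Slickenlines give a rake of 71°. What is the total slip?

375 m

dip-slip = heave / cos(dip) = 165 / cos(62.3°) = 355 m
net slip = dip-slip / sin(rake) = 355 / sin(71°) = 375 m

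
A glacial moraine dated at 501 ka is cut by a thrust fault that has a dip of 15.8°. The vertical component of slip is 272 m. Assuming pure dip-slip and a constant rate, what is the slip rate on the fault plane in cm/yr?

0.199 cm/yr

dip-slip = throw / sin(dip) = 272 m / sin(15.8°) = 999 m
rate = 999 m / 501 ka = 0.00199 m/yr = 0.199 cm/yr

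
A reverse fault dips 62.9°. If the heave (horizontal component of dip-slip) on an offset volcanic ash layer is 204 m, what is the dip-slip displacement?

448 m

dip-slip = heave / cos(dip) = 204 / cos(62.9°) = 448 m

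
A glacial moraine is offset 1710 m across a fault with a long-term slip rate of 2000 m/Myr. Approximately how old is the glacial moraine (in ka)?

855 ka

age = offset / rate = 1710 m / (2000 m/Myr) = 855000 yr = 855 ka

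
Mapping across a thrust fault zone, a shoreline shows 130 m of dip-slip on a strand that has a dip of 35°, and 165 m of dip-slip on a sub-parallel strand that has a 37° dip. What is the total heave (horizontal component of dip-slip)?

heave_A = 130 × cos(35°) = 106.5 m
heave_B = 165 × cos(37°) = 131.8 m
total = 106.5 + 131.8 = 238 m

238 m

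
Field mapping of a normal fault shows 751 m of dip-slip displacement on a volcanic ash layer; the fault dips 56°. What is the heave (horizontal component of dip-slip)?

heave = dip-slip × cos(dip) = 751 m × cos(56°) = 420 m

420 m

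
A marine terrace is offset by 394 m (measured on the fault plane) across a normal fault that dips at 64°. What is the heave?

heave = dip-slip × cos(dip) = 394 m × cos(64°) = 173 m

173 m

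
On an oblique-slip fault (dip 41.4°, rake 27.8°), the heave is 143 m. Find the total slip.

dip-slip = heave / cos(dip) = 143 / cos(41.4°) = 190.6 m
net slip = dip-slip / sin(rake) = 190.6 / sin(27.8°) = 409 m

409 m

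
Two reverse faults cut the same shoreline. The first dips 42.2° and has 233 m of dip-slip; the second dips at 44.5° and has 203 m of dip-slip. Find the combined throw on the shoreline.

299 m

throw_A = 233 × sin(42.2°) = 156.5 m
throw_B = 203 × sin(44.5°) = 142.3 m
total = 156.5 + 142.3 = 299 m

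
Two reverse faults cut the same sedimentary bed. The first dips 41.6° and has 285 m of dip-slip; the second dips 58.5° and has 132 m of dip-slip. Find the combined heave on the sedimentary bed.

282 m

heave_A = 285 × cos(41.6°) = 213.1 m
heave_B = 132 × cos(58.5°) = 68.97 m
total = 213.1 + 68.97 = 282 m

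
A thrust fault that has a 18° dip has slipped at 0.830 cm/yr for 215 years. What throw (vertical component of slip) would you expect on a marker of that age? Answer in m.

dip-slip = rate × time = 0.830 cm/yr × 215 years = 1.784 m
throw = dip-slip × sin(dip) = 1.784 × sin(18°) = 0.551 m

0.551 m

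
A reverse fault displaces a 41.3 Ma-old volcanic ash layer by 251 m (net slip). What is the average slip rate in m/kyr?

rate = 251 m / 41.3 Ma = 0.00000608 m/yr = 0.00608 m/kyr

0.00608 m/kyr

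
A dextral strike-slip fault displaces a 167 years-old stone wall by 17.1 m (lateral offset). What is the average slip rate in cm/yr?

rate = 17.1 m / 167 years = 0.102 m/yr = 10.2 cm/yr

10.2 cm/yr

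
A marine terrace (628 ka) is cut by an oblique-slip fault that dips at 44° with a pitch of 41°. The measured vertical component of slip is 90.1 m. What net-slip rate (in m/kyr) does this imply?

0.315 m/kyr

dip-slip = throw / sin(dip) = 90.1 / sin(44°) = 129.7 m
net slip = dip-slip / sin(rake) = 129.7 / sin(41°) = 197.7 m
rate = 197.7 m / 628 ka = 0.000315 m/yr = 0.315 m/kyr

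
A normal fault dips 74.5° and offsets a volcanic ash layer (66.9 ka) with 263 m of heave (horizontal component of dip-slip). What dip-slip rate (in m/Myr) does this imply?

dip-slip = heave / cos(dip) = 263 m / cos(74.5°) = 984.1 m
rate = 984.1 m / 66.9 ka = 0.0147 m/yr = 14700 m/Myr

14700 m/Myr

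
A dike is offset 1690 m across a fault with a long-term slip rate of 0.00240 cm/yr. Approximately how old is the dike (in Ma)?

70.4 Ma

age = offset / rate = 1690 m / (0.00240 cm/yr) = 7.04e+07 yr = 70.4 Ma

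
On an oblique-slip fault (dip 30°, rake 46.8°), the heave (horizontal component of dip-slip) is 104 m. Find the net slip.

165 m

dip-slip = heave / cos(dip) = 104 / cos(30°) = 120.1 m
net slip = dip-slip / sin(rake) = 120.1 / sin(46.8°) = 165 m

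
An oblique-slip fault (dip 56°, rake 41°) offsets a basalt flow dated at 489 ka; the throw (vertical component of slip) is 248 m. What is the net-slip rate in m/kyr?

0.932 m/kyr

dip-slip = throw / sin(dip) = 248 / sin(56°) = 299.1 m
net slip = dip-slip / sin(rake) = 299.1 / sin(41°) = 456 m
rate = 456 m / 489 ka = 0.000932 m/yr = 0.932 m/kyr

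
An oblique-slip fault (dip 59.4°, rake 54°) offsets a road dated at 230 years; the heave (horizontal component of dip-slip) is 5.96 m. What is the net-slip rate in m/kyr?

dip-slip = heave / cos(dip) = 5.96 / cos(59.4°) = 11.71 m
net slip = dip-slip / sin(rake) = 11.71 / sin(54°) = 14.47 m
rate = 14.47 m / 230 years = 0.0629 m/yr = 62.9 m/kyr

62.9 m/kyr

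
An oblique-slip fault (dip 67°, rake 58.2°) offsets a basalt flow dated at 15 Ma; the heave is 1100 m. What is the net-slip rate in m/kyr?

dip-slip = heave / cos(dip) = 1100 / cos(67°) = 2815 m
net slip = dip-slip / sin(rake) = 2815 / sin(58.2°) = 3312 m
rate = 3312 m / 15 Ma = 0.000221 m/yr = 0.221 m/kyr

0.221 m/kyr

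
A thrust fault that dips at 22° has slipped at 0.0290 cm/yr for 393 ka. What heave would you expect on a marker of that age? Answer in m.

106 m

dip-slip = rate × time = 0.0290 cm/yr × 393 ka = 114 m
heave = dip-slip × cos(dip) = 114 × cos(22°) = 106 m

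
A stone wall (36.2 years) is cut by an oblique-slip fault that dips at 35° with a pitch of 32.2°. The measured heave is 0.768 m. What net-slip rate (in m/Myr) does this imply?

48600 m/Myr

dip-slip = heave / cos(dip) = 0.768 / cos(35°) = 0.9376 m
net slip = dip-slip / sin(rake) = 0.9376 / sin(32.2°) = 1.759 m
rate = 1.759 m / 36.2 years = 0.0486 m/yr = 48600 m/Myr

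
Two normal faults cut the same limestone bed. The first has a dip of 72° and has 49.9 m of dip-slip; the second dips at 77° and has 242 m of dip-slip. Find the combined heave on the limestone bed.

69.9 m

heave_A = 49.9 × cos(72°) = 15.42 m
heave_B = 242 × cos(77°) = 54.44 m
total = 15.42 + 54.44 = 69.9 m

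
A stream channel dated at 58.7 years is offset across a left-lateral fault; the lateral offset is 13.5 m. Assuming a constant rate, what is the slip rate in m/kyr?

230 m/kyr

rate = 13.5 m / 58.7 years = 0.230 m/yr = 230 m/kyr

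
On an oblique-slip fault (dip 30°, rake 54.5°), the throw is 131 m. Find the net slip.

dip-slip = throw / sin(dip) = 131 / sin(30°) = 262 m
net slip = dip-slip / sin(rake) = 262 / sin(54.5°) = 322 m

322 m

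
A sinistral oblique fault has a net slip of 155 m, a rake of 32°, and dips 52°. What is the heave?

50.6 m

dip-slip = net slip × sin(rake) = 155 m × sin(32°) = 82.14 m
heave = dip-slip × cos(dip) = 82.14 × cos(52°) = 50.6 m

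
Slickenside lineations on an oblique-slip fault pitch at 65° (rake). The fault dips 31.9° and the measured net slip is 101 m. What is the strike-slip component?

strike-slip = net slip × cos(rake) = 101 m × cos(65°) = 42.7 m

42.7 m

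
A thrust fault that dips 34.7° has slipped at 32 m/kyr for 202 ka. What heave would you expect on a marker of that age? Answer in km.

dip-slip = rate × time = 32 m/kyr × 202 ka = 6464 m
heave = dip-slip × cos(dip) = 6464 × cos(34.7°) = 5310 m = 5.31 km

5.31 km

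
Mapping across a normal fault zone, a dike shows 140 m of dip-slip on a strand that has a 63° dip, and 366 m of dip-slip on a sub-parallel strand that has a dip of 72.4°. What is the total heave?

174 m

heave_A = 140 × cos(63°) = 63.56 m
heave_B = 366 × cos(72.4°) = 110.7 m
total = 63.56 + 110.7 = 174 m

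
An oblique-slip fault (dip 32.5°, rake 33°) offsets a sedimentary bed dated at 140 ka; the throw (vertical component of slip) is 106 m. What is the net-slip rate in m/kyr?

dip-slip = throw / sin(dip) = 106 / sin(32.5°) = 197.3 m
net slip = dip-slip / sin(rake) = 197.3 / sin(33°) = 362.2 m
rate = 362.2 m / 140 ka = 0.00259 m/yr = 2.59 m/kyr

2.59 m/kyr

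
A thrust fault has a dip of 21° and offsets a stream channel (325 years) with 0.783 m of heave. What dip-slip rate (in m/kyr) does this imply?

2.58 m/kyr

dip-slip = heave / cos(dip) = 0.783 m / cos(21°) = 0.8387 m
rate = 0.8387 m / 325 years = 0.00258 m/yr = 2.58 m/kyr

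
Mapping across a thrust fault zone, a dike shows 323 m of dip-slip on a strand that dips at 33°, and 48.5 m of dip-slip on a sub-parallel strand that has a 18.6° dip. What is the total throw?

191 m

throw_A = 323 × sin(33°) = 175.9 m
throw_B = 48.5 × sin(18.6°) = 15.47 m
total = 175.9 + 15.47 = 191 m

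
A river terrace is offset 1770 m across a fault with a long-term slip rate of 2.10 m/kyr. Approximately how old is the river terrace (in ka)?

843 ka

age = offset / rate = 1770 m / (2.10 m/kyr) = 843000 yr = 843 ka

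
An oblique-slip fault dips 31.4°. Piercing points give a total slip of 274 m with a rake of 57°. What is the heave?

196 m

dip-slip = net slip × sin(rake) = 274 m × sin(57°) = 229.8 m
heave = dip-slip × cos(dip) = 229.8 × cos(31.4°) = 196 m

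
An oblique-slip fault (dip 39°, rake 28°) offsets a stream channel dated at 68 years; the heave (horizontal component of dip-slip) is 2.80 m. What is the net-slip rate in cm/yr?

11.3 cm/yr

dip-slip = heave / cos(dip) = 2.80 / cos(39°) = 3.603 m
net slip = dip-slip / sin(rake) = 3.603 / sin(28°) = 7.674 m
rate = 7.674 m / 68 years = 0.113 m/yr = 11.3 cm/yr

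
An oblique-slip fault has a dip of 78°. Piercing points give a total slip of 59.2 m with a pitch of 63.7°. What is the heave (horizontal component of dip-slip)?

dip-slip = net slip × sin(rake) = 59.2 m × sin(63.7°) = 53.07 m
heave = dip-slip × cos(dip) = 53.07 × cos(78°) = 11 m

11 m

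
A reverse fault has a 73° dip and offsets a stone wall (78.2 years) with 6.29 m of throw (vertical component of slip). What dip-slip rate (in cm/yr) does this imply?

8.41 cm/yr

dip-slip = throw / sin(dip) = 6.29 m / sin(73°) = 6.577 m
rate = 6.577 m / 78.2 years = 0.0841 m/yr = 8.41 cm/yr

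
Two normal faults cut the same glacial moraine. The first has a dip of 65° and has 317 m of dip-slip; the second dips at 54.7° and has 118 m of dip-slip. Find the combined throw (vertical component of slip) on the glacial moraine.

384 m

throw_A = 317 × sin(65°) = 287.3 m
throw_B = 118 × sin(54.7°) = 96.30 m
total = 287.3 + 96.30 = 384 m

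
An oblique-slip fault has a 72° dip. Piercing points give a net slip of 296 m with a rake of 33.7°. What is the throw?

dip-slip = net slip × sin(rake) = 296 m × sin(33.7°) = 164.2 m
throw = dip-slip × sin(dip) = 164.2 × sin(72°) = 156 m

156 m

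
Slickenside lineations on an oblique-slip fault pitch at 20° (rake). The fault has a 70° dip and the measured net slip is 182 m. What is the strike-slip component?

strike-slip = net slip × cos(rake) = 182 m × cos(20°) = 171 m

171 m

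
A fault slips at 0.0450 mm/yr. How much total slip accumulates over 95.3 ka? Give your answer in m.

4.29 m

slip = rate × time = 0.0450 mm/yr × 95.3 ka = 4.29 m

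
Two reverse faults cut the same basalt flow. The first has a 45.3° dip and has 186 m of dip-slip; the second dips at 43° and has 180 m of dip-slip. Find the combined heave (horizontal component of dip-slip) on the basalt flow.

262 m

heave_A = 186 × cos(45.3°) = 130.8 m
heave_B = 180 × cos(43°) = 131.6 m
total = 130.8 + 131.6 = 262 m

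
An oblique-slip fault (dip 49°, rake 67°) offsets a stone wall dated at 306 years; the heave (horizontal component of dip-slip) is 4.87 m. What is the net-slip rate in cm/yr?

2.64 cm/yr

dip-slip = heave / cos(dip) = 4.87 / cos(49°) = 7.423 m
net slip = dip-slip / sin(rake) = 7.423 / sin(67°) = 8.064 m
rate = 8.064 m / 306 years = 0.0264 m/yr = 2.64 cm/yr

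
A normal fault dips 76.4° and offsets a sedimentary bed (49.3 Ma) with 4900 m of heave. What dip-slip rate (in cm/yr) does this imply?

0.0423 cm/yr

dip-slip = heave / cos(dip) = 4900 m / cos(76.4°) = 20840 m
rate = 20840 m / 49.3 Ma = 0.000423 m/yr = 0.0423 cm/yr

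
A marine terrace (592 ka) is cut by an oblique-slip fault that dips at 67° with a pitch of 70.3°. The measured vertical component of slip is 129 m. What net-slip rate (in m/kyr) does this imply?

0.251 m/kyr

dip-slip = throw / sin(dip) = 129 / sin(67°) = 140.1 m
net slip = dip-slip / sin(rake) = 140.1 / sin(70.3°) = 148.9 m
rate = 148.9 m / 592 ka = 0.000251 m/yr = 0.251 m/kyr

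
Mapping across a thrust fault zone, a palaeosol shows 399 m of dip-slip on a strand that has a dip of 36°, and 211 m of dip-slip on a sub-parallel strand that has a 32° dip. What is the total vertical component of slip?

throw_A = 399 × sin(36°) = 234.5 m
throw_B = 211 × sin(32°) = 111.8 m
total = 234.5 + 111.8 = 346 m

346 m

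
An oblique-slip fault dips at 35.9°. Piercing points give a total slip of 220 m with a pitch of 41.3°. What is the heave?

dip-slip = net slip × sin(rake) = 220 m × sin(41.3°) = 145.2 m
heave = dip-slip × cos(dip) = 145.2 × cos(35.9°) = 118 m

118 m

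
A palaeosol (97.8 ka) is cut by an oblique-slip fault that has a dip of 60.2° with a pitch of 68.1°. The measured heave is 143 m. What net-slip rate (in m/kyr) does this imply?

dip-slip = heave / cos(dip) = 143 / cos(60.2°) = 287.7 m
net slip = dip-slip / sin(rake) = 287.7 / sin(68.1°) = 310.1 m
rate = 310.1 m / 97.8 ka = 0.00317 m/yr = 3.17 m/kyr

3.17 m/kyr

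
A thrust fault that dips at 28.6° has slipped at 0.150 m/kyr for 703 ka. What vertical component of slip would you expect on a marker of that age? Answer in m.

dip-slip = rate × time = 0.150 m/kyr × 703 ka = 105.4 m
throw = dip-slip × sin(dip) = 105.4 × sin(28.6°) = 50.5 m

50.5 m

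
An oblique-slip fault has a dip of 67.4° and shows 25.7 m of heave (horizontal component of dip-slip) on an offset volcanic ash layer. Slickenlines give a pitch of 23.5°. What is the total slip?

dip-slip = heave / cos(dip) = 25.7 / cos(67.4°) = 66.88 m
net slip = dip-slip / sin(rake) = 66.88 / sin(23.5°) = 168 m

168 m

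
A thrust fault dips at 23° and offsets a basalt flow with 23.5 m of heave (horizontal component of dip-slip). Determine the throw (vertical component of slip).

throw = heave × tan(dip) = 23.5 × tan(23°) = 9.98 m

9.98 m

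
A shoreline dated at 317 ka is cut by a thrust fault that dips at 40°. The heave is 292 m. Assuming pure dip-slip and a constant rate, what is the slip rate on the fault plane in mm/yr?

1.20 mm/yr

dip-slip = heave / cos(dip) = 292 m / cos(40°) = 381.2 m
rate = 381.2 m / 317 ka = 0.00120 m/yr = 1.20 mm/yr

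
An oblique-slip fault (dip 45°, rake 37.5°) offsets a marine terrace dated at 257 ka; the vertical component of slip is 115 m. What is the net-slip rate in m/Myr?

1040 m/Myr

dip-slip = throw / sin(dip) = 115 / sin(45°) = 162.6 m
net slip = dip-slip / sin(rake) = 162.6 / sin(37.5°) = 267.2 m
rate = 267.2 m / 257 ka = 0.00104 m/yr = 1040 m/Myr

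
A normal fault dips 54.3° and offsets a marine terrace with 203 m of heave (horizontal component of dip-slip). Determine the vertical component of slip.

283 m

throw = heave × tan(dip) = 203 × tan(54.3°) = 283 m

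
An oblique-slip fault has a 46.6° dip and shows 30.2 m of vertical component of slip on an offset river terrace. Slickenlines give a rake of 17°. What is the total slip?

dip-slip = throw / sin(dip) = 30.2 / sin(46.6°) = 41.56 m
net slip = dip-slip / sin(rake) = 41.56 / sin(17°) = 142 m

142 m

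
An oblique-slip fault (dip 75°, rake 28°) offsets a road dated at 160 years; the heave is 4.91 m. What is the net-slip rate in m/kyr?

dip-slip = heave / cos(dip) = 4.91 / cos(75°) = 18.97 m
net slip = dip-slip / sin(rake) = 18.97 / sin(28°) = 40.41 m
rate = 40.41 m / 160 years = 0.253 m/yr = 253 m/kyr

253 m/kyr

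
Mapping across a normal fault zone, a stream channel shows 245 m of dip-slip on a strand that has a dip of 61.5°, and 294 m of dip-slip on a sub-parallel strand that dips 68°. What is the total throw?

488 m

throw_A = 245 × sin(61.5°) = 215.3 m
throw_B = 294 × sin(68°) = 272.6 m
total = 215.3 + 272.6 = 488 m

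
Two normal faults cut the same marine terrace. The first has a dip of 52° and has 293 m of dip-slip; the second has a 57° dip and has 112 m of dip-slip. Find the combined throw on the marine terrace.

throw_A = 293 × sin(52°) = 230.9 m
throw_B = 112 × sin(57°) = 93.93 m
total = 230.9 + 93.93 = 325 m

325 m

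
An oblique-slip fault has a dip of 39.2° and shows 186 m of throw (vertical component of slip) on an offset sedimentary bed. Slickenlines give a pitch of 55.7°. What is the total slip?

dip-slip = throw / sin(dip) = 186 / sin(39.2°) = 294.3 m
net slip = dip-slip / sin(rake) = 294.3 / sin(55.7°) = 356 m

356 m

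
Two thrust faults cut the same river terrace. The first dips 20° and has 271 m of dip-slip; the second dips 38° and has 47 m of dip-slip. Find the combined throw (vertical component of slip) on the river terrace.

122 m

throw_A = 271 × sin(20°) = 92.69 m
throw_B = 47 × sin(38°) = 28.94 m
total = 92.69 + 28.94 = 122 m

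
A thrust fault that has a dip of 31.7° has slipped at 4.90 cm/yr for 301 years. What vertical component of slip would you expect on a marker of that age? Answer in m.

7.75 m

dip-slip = rate × time = 4.90 cm/yr × 301 years = 14.75 m
throw = dip-slip × sin(dip) = 14.75 × sin(31.7°) = 7.75 m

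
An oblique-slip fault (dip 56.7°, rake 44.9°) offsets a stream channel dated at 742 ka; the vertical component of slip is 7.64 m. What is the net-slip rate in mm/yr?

dip-slip = throw / sin(dip) = 7.64 / sin(56.7°) = 9.141 m
net slip = dip-slip / sin(rake) = 9.141 / sin(44.9°) = 12.95 m
rate = 12.95 m / 742 ka = 0.0000175 m/yr = 0.0175 mm/yr

0.0175 mm/yr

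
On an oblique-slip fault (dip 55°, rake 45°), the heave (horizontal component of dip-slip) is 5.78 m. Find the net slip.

14.3 m

dip-slip = heave / cos(dip) = 5.78 / cos(55°) = 10.08 m
net slip = dip-slip / sin(rake) = 10.08 / sin(45°) = 14.3 m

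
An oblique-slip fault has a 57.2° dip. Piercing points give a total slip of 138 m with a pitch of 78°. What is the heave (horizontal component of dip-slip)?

73.1 m

dip-slip = net slip × sin(rake) = 138 m × sin(78°) = 135 m
heave = dip-slip × cos(dip) = 135 × cos(57.2°) = 73.1 m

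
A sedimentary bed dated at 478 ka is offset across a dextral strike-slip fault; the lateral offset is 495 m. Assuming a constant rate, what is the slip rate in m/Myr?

1040 m/Myr

rate = 495 m / 478 ka = 0.00104 m/yr = 1040 m/Myr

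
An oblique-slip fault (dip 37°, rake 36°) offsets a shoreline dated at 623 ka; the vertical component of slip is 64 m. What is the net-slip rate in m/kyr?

0.290 m/kyr

dip-slip = throw / sin(dip) = 64 / sin(37°) = 106.3 m
net slip = dip-slip / sin(rake) = 106.3 / sin(36°) = 180.9 m
rate = 180.9 m / 623 ka = 0.000290 m/yr = 0.290 m/kyr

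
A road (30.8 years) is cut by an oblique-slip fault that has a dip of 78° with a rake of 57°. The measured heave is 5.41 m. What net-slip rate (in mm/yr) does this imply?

1010 mm/yr

dip-slip = heave / cos(dip) = 5.41 / cos(78°) = 26.02 m
net slip = dip-slip / sin(rake) = 26.02 / sin(57°) = 31.03 m
rate = 31.03 m / 30.8 years = 1.01 m/yr = 1010 mm/yr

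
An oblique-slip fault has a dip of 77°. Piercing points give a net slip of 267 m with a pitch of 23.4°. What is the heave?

dip-slip = net slip × sin(rake) = 267 m × sin(23.4°) = 106 m
heave = dip-slip × cos(dip) = 106 × cos(77°) = 23.9 m

23.9 m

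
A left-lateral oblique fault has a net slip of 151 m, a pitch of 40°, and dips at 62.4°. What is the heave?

45 m

dip-slip = net slip × sin(rake) = 151 m × sin(40°) = 97.06 m
heave = dip-slip × cos(dip) = 97.06 × cos(62.4°) = 45 m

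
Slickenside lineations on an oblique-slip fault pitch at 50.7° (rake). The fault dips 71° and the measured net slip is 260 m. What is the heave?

65.5 m

dip-slip = net slip × sin(rake) = 260 m × sin(50.7°) = 201.2 m
heave = dip-slip × cos(dip) = 201.2 × cos(71°) = 65.5 m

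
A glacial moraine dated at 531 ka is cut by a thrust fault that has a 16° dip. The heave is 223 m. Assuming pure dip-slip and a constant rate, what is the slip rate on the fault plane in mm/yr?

dip-slip = heave / cos(dip) = 223 m / cos(16°) = 232 m
rate = 232 m / 531 ka = 0.000437 m/yr = 0.437 mm/yr

0.437 mm/yr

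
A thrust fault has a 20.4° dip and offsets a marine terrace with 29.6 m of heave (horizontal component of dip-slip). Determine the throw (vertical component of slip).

throw = heave × tan(dip) = 29.6 × tan(20.4°) = 11 m

11 m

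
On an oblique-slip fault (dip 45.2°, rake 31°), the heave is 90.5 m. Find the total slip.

dip-slip = heave / cos(dip) = 90.5 / cos(45.2°) = 128.4 m
net slip = dip-slip / sin(rake) = 128.4 / sin(31°) = 249 m

249 m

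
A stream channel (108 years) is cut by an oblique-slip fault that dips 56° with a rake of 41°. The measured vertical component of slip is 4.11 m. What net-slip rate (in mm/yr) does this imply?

dip-slip = throw / sin(dip) = 4.11 / sin(56°) = 4.958 m
net slip = dip-slip / sin(rake) = 4.958 / sin(41°) = 7.557 m
rate = 7.557 m / 108 years = 0.0700 m/yr = 70 mm/yr

70 mm/yr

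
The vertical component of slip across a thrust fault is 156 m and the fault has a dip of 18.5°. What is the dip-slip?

dip-slip = throw / sin(dip) = 156 / sin(18.5°) = 492 m

492 m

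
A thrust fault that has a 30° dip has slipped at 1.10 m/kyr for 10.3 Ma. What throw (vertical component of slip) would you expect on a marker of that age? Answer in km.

5.66 km

dip-slip = rate × time = 1.10 m/kyr × 10.3 Ma = 11330 m
throw = dip-slip × sin(dip) = 11330 × sin(30°) = 5660 m = 5.66 km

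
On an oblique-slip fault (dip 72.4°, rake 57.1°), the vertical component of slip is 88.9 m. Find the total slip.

dip-slip = throw / sin(dip) = 88.9 / sin(72.4°) = 93.27 m
net slip = dip-slip / sin(rake) = 93.27 / sin(57.1°) = 111 m

111 m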